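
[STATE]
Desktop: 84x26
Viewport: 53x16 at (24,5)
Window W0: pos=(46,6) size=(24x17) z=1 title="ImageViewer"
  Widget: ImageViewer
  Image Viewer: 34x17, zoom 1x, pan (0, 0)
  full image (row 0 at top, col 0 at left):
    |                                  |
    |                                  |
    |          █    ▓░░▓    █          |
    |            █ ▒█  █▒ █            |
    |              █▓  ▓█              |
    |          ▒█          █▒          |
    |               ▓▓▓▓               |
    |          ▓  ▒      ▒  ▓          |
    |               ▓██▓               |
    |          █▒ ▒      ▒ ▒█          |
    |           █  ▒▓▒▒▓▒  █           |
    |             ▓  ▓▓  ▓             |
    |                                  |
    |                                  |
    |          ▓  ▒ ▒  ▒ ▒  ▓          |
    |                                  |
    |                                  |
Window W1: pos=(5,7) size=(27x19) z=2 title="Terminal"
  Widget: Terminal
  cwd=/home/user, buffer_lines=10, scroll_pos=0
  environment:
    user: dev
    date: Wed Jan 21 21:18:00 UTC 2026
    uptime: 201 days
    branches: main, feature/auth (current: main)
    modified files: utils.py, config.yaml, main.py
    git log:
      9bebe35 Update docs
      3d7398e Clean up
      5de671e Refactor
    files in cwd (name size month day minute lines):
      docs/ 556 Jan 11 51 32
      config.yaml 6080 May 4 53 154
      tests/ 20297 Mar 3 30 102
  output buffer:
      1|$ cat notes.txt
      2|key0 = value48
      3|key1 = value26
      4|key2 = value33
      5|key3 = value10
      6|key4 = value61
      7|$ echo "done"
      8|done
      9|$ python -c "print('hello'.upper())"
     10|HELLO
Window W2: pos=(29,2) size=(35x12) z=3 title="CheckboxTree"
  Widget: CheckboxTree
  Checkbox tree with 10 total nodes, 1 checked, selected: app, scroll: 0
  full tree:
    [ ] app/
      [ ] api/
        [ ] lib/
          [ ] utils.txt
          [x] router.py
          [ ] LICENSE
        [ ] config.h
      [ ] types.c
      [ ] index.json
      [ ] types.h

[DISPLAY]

     ┃>[-] app/                        ┃             
     ┃   [-] api/                      ┃━━━━━┓       
━━━━━┃     [-] lib/                    ┃     ┃       
     ┃       [ ] utils.txt             ┃─────┨       
─────┃       [x] router.py             ┃     ┃       
     ┃       [ ] LICENSE               ┃     ┃       
     ┃     [ ] config.h                ┃░▓   ┃       
     ┃   [ ] types.c                   ┃ █▒ █┃       
     ┗━━━━━━━━━━━━━━━━━━━━━━━━━━━━━━━━━┛ ▓█  ┃       
       ┃              ┃          ▒█          ┃       
       ┃              ┃               ▓▓▓▓   ┃       
       ┃              ┃          ▓  ▒      ▒ ┃       
       ┃              ┃               ▓██▓   ┃       
('hello┃              ┃          █▒ ▒      ▒ ┃       
       ┃              ┃           █  ▒▓▒▒▓▒  ┃       
       ┃              ┃             ▓  ▓▓  ▓ ┃       


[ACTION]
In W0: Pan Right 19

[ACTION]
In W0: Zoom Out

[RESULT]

     ┃>[-] app/                        ┃             
     ┃   [-] api/                      ┃━━━━━┓       
━━━━━┃     [-] lib/                    ┃     ┃       
     ┃       [ ] utils.txt             ┃─────┨       
─────┃       [x] router.py             ┃     ┃       
     ┃       [ ] LICENSE               ┃     ┃       
     ┃     [ ] config.h                ┃     ┃       
     ┃   [ ] types.c                   ┃     ┃       
     ┗━━━━━━━━━━━━━━━━━━━━━━━━━━━━━━━━━┛     ┃       
       ┃              ┃   █▒                 ┃       
       ┃              ┃                      ┃       
       ┃              ┃ ▒  ▓                 ┃       
       ┃              ┃                      ┃       
('hello┃              ┃ ▒ ▒█                 ┃       
       ┃              ┃▒  █                  ┃       
       ┃              ┃ ▓                    ┃       


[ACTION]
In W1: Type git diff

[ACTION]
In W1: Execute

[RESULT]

     ┃>[-] app/                        ┃             
     ┃   [-] api/                      ┃━━━━━┓       
━━━━━┃     [-] lib/                    ┃     ┃       
     ┃       [ ] utils.txt             ┃─────┨       
─────┃       [x] router.py             ┃     ┃       
     ┃       [ ] LICENSE               ┃     ┃       
     ┃     [ ] config.h                ┃     ┃       
     ┃   [ ] types.c                   ┃     ┃       
     ┗━━━━━━━━━━━━━━━━━━━━━━━━━━━━━━━━━┛     ┃       
       ┃              ┃   █▒                 ┃       
('hello┃              ┃                      ┃       
       ┃              ┃ ▒  ▓                 ┃       
       ┃              ┃                      ┃       
py b/ma┃              ┃ ▒ ▒█                 ┃       
       ┃              ┃▒  █                  ┃       
       ┃              ┃ ▓                    ┃       


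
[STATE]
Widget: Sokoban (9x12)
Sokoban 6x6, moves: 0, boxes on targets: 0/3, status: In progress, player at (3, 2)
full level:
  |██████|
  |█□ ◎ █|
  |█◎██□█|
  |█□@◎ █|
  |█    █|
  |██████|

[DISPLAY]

██████   
█□ ◎ █   
█◎██□█   
█□@◎ █   
█    █   
██████   
Moves: 0 
         
         
         
         
         


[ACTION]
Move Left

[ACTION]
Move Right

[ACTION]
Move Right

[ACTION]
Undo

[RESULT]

██████   
█□ ◎ █   
█◎██□█   
█□ + █   
█    █   
██████   
Moves: 1 
         
         
         
         
         


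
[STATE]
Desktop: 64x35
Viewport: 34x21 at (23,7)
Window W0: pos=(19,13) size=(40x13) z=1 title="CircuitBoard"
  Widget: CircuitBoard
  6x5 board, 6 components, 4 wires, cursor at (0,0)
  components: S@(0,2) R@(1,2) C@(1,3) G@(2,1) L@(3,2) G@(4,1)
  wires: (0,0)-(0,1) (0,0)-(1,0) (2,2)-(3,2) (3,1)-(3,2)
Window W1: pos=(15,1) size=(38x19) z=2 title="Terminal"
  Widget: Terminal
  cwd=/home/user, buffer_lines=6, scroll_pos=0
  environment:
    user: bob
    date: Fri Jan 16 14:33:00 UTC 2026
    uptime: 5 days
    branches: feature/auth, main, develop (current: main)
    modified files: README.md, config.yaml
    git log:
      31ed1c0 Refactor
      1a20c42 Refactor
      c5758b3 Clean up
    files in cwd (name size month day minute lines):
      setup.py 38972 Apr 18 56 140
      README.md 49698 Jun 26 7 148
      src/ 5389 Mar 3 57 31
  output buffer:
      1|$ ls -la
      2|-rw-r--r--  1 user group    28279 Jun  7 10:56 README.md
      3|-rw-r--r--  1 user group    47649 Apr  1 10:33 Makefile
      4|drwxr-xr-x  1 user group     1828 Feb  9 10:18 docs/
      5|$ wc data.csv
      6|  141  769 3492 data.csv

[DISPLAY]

r-x  1 user group     1828 Fe┃    
ta.csv                       ┃    
769 3492 data.csv            ┃    
                             ┃    
                             ┃    
                             ┃    
                             ┃━━━━
                             ┃    
                             ┃────
                             ┃    
                             ┃    
                             ┃    
━━━━━━━━━━━━━━━━━━━━━━━━━━━━━┛    
                                  
     G   ·                        
         │                        
     · ─ L                        
                                  
━━━━━━━━━━━━━━━━━━━━━━━━━━━━━━━━━━
                                  
                                  


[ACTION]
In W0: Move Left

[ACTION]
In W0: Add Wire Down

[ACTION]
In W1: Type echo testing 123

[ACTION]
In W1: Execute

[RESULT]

r-x  1 user group     1828 Fe┃    
ta.csv                       ┃    
769 3492 data.csv            ┃    
testing 123                  ┃    
 123                         ┃    
                             ┃    
                             ┃━━━━
                             ┃    
                             ┃────
                             ┃    
                             ┃    
                             ┃    
━━━━━━━━━━━━━━━━━━━━━━━━━━━━━┛    
                                  
     G   ·                        
         │                        
     · ─ L                        
                                  
━━━━━━━━━━━━━━━━━━━━━━━━━━━━━━━━━━
                                  
                                  


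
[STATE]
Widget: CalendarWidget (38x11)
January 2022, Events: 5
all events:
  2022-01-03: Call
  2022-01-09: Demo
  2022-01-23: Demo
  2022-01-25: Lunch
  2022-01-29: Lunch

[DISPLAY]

             January 2022             
Mo Tu We Th Fr Sa Su                  
                1  2                  
 3*  4  5  6  7  8  9*                
10 11 12 13 14 15 16                  
17 18 19 20 21 22 23*                 
24 25* 26 27 28 29* 30                
31                                    
                                      
                                      
                                      


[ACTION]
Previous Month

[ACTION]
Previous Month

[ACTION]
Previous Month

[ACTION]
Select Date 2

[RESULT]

             October 2021             
Mo Tu We Th Fr Sa Su                  
             1 [ 2]  3                
 4  5  6  7  8  9 10                  
11 12 13 14 15 16 17                  
18 19 20 21 22 23 24                  
25 26 27 28 29 30 31                  
                                      
                                      
                                      
                                      


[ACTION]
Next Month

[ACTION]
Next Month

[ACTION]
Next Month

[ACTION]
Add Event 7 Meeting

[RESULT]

             January 2022             
Mo Tu We Th Fr Sa Su                  
                1  2                  
 3*  4  5  6  7*  8  9*               
10 11 12 13 14 15 16                  
17 18 19 20 21 22 23*                 
24 25* 26 27 28 29* 30                
31                                    
                                      
                                      
                                      


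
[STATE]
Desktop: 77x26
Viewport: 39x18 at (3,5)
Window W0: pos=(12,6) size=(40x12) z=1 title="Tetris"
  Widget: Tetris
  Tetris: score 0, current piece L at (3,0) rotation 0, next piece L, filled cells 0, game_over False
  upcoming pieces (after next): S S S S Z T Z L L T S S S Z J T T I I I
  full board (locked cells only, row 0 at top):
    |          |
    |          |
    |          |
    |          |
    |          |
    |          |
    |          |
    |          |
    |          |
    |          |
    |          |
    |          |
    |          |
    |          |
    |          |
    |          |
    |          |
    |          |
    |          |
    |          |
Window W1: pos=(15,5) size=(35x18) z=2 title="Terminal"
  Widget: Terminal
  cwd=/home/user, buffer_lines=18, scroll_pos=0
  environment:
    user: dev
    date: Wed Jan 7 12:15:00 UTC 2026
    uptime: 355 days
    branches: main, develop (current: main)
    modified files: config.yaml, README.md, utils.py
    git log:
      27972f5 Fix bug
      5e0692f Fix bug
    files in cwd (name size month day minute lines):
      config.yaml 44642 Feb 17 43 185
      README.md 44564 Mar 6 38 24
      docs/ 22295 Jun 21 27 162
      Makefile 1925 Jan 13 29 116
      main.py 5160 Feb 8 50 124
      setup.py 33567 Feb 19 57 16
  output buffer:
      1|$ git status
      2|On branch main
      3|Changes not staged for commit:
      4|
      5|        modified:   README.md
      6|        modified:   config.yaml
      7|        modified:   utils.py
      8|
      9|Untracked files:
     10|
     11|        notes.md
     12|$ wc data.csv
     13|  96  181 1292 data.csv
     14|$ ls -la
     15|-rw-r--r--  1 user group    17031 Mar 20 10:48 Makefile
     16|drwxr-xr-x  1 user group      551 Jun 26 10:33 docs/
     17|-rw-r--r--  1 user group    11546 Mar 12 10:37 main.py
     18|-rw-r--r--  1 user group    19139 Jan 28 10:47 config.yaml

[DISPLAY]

            ┏━━━━━━━━━━━━━━━━━━━━━━━━━━
         ┏━━┃ Terminal                 
         ┃ T┠──────────────────────────
         ┠──┃$ git status              
         ┃  ┃On branch main            
         ┃  ┃Changes not staged for com
         ┃  ┃                          
         ┃  ┃        modified:   README
         ┃  ┃        modified:   config
         ┃  ┃        modified:   utils.
         ┃  ┃                          
         ┃  ┃Untracked files:          
         ┗━━┃                          
            ┃        notes.md          
            ┃$ wc data.csv             
            ┃  96  181 1292 data.csv   
            ┃$ ls -la                  
            ┗━━━━━━━━━━━━━━━━━━━━━━━━━━


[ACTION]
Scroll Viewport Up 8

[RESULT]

                                       
                                       
                                       
                                       
                                       
            ┏━━━━━━━━━━━━━━━━━━━━━━━━━━
         ┏━━┃ Terminal                 
         ┃ T┠──────────────────────────
         ┠──┃$ git status              
         ┃  ┃On branch main            
         ┃  ┃Changes not staged for com
         ┃  ┃                          
         ┃  ┃        modified:   README
         ┃  ┃        modified:   config
         ┃  ┃        modified:   utils.
         ┃  ┃                          
         ┃  ┃Untracked files:          
         ┗━━┃                          


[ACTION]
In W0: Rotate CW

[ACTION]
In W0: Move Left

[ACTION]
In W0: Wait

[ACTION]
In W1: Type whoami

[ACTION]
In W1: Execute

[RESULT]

                                       
                                       
                                       
                                       
                                       
            ┏━━━━━━━━━━━━━━━━━━━━━━━━━━
         ┏━━┃ Terminal                 
         ┃ T┠──────────────────────────
         ┠──┃                          
         ┃  ┃Untracked files:          
         ┃  ┃                          
         ┃  ┃        notes.md          
         ┃  ┃$ wc data.csv             
         ┃  ┃  96  181 1292 data.csv   
         ┃  ┃$ ls -la                  
         ┃  ┃-rw-r--r--  1 user group  
         ┃  ┃drwxr-xr-x  1 user group  
         ┗━━┃-rw-r--r--  1 user group  


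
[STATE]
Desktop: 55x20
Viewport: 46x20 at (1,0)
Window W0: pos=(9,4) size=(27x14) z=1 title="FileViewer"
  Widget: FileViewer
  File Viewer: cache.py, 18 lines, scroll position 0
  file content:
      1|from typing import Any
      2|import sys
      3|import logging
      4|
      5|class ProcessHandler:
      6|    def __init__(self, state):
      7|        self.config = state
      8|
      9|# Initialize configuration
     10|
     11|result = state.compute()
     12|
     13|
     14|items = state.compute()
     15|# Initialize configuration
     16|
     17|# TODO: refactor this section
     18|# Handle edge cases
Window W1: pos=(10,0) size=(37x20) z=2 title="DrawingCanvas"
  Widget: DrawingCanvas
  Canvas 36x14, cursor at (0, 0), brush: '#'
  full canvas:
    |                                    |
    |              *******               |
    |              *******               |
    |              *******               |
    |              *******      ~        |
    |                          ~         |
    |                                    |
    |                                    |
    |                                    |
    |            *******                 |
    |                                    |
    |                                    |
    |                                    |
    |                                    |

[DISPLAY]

         ┏━━━━━━━━━━━━━━━━━━━━━━━━━━━━━━━━━━━┓
         ┃ DrawingCanvas                     ┃
         ┠───────────────────────────────────┨
         ┃+                                  ┃
        ┏┃              *******              ┃
        ┃┃              *******              ┃
        ┠┃              *******              ┃
        ┃┃              *******      ~       ┃
        ┃┃                          ~        ┃
        ┃┃                                   ┃
        ┃┃                                   ┃
        ┃┃                                   ┃
        ┃┃            *******                ┃
        ┃┃                                   ┃
        ┃┃                                   ┃
        ┃┃                                   ┃
        ┃┃                                   ┃
        ┗┃                                   ┃
         ┃                                   ┃
         ┗━━━━━━━━━━━━━━━━━━━━━━━━━━━━━━━━━━━┛


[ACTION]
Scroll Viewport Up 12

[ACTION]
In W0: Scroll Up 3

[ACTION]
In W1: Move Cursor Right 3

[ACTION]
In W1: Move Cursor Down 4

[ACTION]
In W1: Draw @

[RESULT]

         ┏━━━━━━━━━━━━━━━━━━━━━━━━━━━━━━━━━━━┓
         ┃ DrawingCanvas                     ┃
         ┠───────────────────────────────────┨
         ┃                                   ┃
        ┏┃              *******              ┃
        ┃┃              *******              ┃
        ┠┃              *******              ┃
        ┃┃   @          *******      ~       ┃
        ┃┃                          ~        ┃
        ┃┃                                   ┃
        ┃┃                                   ┃
        ┃┃                                   ┃
        ┃┃            *******                ┃
        ┃┃                                   ┃
        ┃┃                                   ┃
        ┃┃                                   ┃
        ┃┃                                   ┃
        ┗┃                                   ┃
         ┃                                   ┃
         ┗━━━━━━━━━━━━━━━━━━━━━━━━━━━━━━━━━━━┛


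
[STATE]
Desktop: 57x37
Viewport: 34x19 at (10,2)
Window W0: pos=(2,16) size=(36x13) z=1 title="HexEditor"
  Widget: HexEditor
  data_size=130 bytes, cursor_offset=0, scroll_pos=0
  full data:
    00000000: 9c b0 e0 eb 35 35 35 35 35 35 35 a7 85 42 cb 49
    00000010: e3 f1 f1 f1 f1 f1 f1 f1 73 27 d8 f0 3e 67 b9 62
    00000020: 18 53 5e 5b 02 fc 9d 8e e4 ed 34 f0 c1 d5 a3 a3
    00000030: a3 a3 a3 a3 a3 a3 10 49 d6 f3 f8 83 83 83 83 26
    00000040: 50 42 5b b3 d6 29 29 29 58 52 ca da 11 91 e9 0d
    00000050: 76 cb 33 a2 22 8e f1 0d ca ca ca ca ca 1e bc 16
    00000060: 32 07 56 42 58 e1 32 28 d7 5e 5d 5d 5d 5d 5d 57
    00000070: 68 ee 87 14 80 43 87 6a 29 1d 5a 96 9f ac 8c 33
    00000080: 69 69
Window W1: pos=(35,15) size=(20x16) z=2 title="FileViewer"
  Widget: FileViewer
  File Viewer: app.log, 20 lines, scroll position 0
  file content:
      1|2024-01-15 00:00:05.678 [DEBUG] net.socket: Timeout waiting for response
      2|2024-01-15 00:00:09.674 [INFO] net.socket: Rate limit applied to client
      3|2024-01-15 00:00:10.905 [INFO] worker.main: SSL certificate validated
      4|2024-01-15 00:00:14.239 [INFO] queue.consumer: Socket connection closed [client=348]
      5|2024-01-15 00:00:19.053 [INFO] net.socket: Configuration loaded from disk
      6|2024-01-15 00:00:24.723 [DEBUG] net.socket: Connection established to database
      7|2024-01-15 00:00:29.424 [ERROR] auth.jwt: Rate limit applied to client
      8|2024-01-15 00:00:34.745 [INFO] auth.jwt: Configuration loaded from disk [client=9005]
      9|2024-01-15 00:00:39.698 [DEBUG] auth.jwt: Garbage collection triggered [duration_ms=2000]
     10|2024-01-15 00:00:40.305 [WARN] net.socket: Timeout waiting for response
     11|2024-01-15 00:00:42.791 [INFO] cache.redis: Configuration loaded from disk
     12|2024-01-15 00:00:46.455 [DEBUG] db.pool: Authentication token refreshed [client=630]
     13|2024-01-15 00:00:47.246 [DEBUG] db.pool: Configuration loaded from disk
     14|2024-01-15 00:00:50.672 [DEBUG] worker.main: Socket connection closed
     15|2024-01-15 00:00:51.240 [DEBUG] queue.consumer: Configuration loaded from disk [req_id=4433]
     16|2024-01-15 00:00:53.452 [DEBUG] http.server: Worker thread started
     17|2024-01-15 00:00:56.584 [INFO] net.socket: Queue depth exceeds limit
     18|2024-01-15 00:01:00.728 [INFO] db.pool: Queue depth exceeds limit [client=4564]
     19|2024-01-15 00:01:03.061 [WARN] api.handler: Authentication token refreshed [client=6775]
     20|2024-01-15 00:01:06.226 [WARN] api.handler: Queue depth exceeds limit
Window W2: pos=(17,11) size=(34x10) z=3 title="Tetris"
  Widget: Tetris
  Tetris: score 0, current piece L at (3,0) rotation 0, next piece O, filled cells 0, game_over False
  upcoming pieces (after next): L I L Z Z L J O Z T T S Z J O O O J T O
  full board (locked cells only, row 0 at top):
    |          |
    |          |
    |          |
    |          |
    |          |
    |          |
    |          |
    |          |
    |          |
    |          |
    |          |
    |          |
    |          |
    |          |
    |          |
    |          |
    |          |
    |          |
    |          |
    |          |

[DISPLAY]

                                  
                                  
                                  
                                  
                                  
                                  
                                  
                                  
                                  
       ┏━━━━━━━━━━━━━━━━━━━━━━━━━━
       ┃ Tetris                   
       ┠──────────────────────────
       ┃          │Next:          
       ┃          │▓▓             
━━━━━━━┃          │▓▓             
tor    ┃          │               
───────┃          │               
0  9C b┃          │               
0  e3 f┗━━━━━━━━━━━━━━━━━━━━━━━━━━


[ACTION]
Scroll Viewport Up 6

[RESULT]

                                  
                                  
                                  
                                  
                                  
                                  
                                  
                                  
                                  
                                  
                                  
       ┏━━━━━━━━━━━━━━━━━━━━━━━━━━
       ┃ Tetris                   
       ┠──────────────────────────
       ┃          │Next:          
       ┃          │▓▓             
━━━━━━━┃          │▓▓             
tor    ┃          │               
───────┃          │               


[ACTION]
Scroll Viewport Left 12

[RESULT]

                                  
                                  
                                  
                                  
                                  
                                  
                                  
                                  
                                  
                                  
                                  
                 ┏━━━━━━━━━━━━━━━━
                 ┃ Tetris         
                 ┠────────────────
                 ┃          │Next:
                 ┃          │▓▓   
  ┏━━━━━━━━━━━━━━┃          │▓▓   
  ┃ HexEditor    ┃          │     
  ┠──────────────┃          │     


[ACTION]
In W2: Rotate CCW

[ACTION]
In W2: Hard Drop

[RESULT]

                                  
                                  
                                  
                                  
                                  
                                  
                                  
                                  
                                  
                                  
                                  
                 ┏━━━━━━━━━━━━━━━━
                 ┃ Tetris         
                 ┠────────────────
                 ┃          │Next:
                 ┃          │  ▒  
  ┏━━━━━━━━━━━━━━┃          │▒▒▒  
  ┃ HexEditor    ┃   ▒▒     │     
  ┠──────────────┃    ▒     │     


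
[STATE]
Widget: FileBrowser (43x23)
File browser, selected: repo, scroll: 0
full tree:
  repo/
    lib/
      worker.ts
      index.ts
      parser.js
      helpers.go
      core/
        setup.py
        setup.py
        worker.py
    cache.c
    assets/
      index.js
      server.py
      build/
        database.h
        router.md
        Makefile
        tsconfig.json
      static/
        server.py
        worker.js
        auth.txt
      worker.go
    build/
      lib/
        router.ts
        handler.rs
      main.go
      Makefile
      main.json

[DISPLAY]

> [-] repo/                                
    [+] lib/                               
    cache.c                                
    [+] assets/                            
    [+] build/                             
                                           
                                           
                                           
                                           
                                           
                                           
                                           
                                           
                                           
                                           
                                           
                                           
                                           
                                           
                                           
                                           
                                           
                                           


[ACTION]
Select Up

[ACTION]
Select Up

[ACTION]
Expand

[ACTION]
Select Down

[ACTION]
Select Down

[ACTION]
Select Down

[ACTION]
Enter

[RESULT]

  [-] repo/                                
    [+] lib/                               
    cache.c                                
  > [-] assets/                            
      index.js                             
      server.py                            
      [+] build/                           
      [+] static/                          
      worker.go                            
    [+] build/                             
                                           
                                           
                                           
                                           
                                           
                                           
                                           
                                           
                                           
                                           
                                           
                                           
                                           


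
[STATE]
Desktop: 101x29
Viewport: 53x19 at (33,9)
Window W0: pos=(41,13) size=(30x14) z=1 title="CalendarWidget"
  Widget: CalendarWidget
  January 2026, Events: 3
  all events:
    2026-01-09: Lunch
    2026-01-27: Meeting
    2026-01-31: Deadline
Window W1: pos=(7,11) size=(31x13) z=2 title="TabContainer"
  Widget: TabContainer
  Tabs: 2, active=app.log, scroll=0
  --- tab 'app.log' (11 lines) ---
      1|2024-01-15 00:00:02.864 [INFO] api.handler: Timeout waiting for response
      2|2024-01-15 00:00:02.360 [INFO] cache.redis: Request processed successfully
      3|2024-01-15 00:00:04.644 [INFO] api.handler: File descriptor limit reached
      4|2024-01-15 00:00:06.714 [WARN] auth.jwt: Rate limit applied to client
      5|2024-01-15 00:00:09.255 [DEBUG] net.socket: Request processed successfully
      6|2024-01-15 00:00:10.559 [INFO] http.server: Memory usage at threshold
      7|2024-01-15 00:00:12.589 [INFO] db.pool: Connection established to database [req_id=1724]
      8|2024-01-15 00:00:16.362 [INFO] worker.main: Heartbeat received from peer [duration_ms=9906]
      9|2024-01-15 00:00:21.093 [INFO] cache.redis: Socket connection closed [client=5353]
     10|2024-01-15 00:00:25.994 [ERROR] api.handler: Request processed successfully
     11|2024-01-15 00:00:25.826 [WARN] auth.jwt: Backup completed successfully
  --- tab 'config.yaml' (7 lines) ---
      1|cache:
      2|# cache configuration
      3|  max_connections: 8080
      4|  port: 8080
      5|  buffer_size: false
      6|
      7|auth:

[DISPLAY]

                                                     
                                                     
━━━━┓                                                
    ┃                                                
────┨   ┏━━━━━━━━━━━━━━━━━━━━━━━━━━━━┓               
    ┃   ┃ CalendarWidget             ┃               
────┃   ┠────────────────────────────┨               
INFO┃   ┃        January 2026        ┃               
INFO┃   ┃Mo Tu We Th Fr Sa Su        ┃               
INFO┃   ┃          1  2  3  4        ┃               
WARN┃   ┃ 5  6  7  8  9* 10 11       ┃               
DEBU┃   ┃12 13 14 15 16 17 18        ┃               
INFO┃   ┃19 20 21 22 23 24 25        ┃               
INFO┃   ┃26 27* 28 29 30 31*         ┃               
━━━━┛   ┃                            ┃               
        ┃                            ┃               
        ┃                            ┃               
        ┗━━━━━━━━━━━━━━━━━━━━━━━━━━━━┛               
                                                     


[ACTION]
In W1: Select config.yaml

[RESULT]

                                                     
                                                     
━━━━┓                                                
    ┃                                                
────┨   ┏━━━━━━━━━━━━━━━━━━━━━━━━━━━━┓               
    ┃   ┃ CalendarWidget             ┃               
────┃   ┠────────────────────────────┨               
    ┃   ┃        January 2026        ┃               
    ┃   ┃Mo Tu We Th Fr Sa Su        ┃               
    ┃   ┃          1  2  3  4        ┃               
    ┃   ┃ 5  6  7  8  9* 10 11       ┃               
    ┃   ┃12 13 14 15 16 17 18        ┃               
    ┃   ┃19 20 21 22 23 24 25        ┃               
    ┃   ┃26 27* 28 29 30 31*         ┃               
━━━━┛   ┃                            ┃               
        ┃                            ┃               
        ┃                            ┃               
        ┗━━━━━━━━━━━━━━━━━━━━━━━━━━━━┛               
                                                     


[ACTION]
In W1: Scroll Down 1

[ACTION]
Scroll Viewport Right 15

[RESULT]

                                                     
                                                     
                                                     
                                                     
━━━━━━━━━━━━━━━━━━━━━━┓                              
darWidget             ┃                              
──────────────────────┨                              
  January 2026        ┃                              
We Th Fr Sa Su        ┃                              
    1  2  3  4        ┃                              
 7  8  9* 10 11       ┃                              
14 15 16 17 18        ┃                              
21 22 23 24 25        ┃                              
 28 29 30 31*         ┃                              
                      ┃                              
                      ┃                              
                      ┃                              
━━━━━━━━━━━━━━━━━━━━━━┛                              
                                                     


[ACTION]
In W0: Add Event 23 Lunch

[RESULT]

                                                     
                                                     
                                                     
                                                     
━━━━━━━━━━━━━━━━━━━━━━┓                              
darWidget             ┃                              
──────────────────────┨                              
  January 2026        ┃                              
We Th Fr Sa Su        ┃                              
    1  2  3  4        ┃                              
 7  8  9* 10 11       ┃                              
14 15 16 17 18        ┃                              
21 22 23* 24 25       ┃                              
 28 29 30 31*         ┃                              
                      ┃                              
                      ┃                              
                      ┃                              
━━━━━━━━━━━━━━━━━━━━━━┛                              
                                                     


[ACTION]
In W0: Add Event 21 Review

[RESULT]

                                                     
                                                     
                                                     
                                                     
━━━━━━━━━━━━━━━━━━━━━━┓                              
darWidget             ┃                              
──────────────────────┨                              
  January 2026        ┃                              
We Th Fr Sa Su        ┃                              
    1  2  3  4        ┃                              
 7  8  9* 10 11       ┃                              
14 15 16 17 18        ┃                              
21* 22 23* 24 25      ┃                              
 28 29 30 31*         ┃                              
                      ┃                              
                      ┃                              
                      ┃                              
━━━━━━━━━━━━━━━━━━━━━━┛                              
                                                     


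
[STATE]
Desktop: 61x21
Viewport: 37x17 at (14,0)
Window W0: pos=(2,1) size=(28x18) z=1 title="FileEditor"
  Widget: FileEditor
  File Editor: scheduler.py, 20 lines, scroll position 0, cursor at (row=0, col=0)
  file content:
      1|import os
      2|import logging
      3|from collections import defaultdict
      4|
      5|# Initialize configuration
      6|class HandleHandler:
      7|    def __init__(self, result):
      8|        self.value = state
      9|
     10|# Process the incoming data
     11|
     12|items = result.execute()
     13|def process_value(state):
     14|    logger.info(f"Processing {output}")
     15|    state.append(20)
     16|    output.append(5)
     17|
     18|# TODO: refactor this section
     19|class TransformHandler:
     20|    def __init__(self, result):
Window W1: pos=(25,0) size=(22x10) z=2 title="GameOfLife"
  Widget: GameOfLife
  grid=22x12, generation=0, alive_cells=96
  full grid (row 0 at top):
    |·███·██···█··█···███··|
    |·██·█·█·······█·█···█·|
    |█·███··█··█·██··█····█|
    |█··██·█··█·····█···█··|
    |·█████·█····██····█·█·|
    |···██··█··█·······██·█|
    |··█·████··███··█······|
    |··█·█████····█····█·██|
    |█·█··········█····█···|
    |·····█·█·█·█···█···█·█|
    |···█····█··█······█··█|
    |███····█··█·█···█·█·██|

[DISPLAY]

           ┏━━━━━━━━━━━━━━━━━━━━┓    
━━━━━━━━━━━┃ GameOfLife         ┃    
           ┠────────────────────┨    
───────────┃Gen: 0              ┃    
           ┃··██·█··█·····█···█·┃    
ing        ┃█████·█····██····█·█┃    
tions impor┃··██··█··█·······██·┃    
           ┃·█·████··███··█·····┃    
e configura┃·█·█████····█····█·█┃    
eHandler:  ┗━━━━━━━━━━━━━━━━━━━━┛    
nit__(self, re░┃                     
f.value = stat░┃                     
              ░┃                     
he incoming da░┃                     
              ░┃                     
ult.execute() ░┃                     
_value(state):░┃                     


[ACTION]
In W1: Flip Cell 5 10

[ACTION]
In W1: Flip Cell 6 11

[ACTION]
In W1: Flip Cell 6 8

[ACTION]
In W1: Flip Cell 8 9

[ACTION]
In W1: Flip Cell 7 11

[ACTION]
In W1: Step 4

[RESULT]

           ┏━━━━━━━━━━━━━━━━━━━━┓    
━━━━━━━━━━━┃ GameOfLife         ┃    
           ┠────────────────────┨    
───────────┃Gen: 4              ┃    
           ┃·········██·███·····┃    
ing        ┃········█·█·········┃    
tions impor┃············██··████┃    
           ┃·······██·█····█··██┃    
e configura┃············███·██··┃    
eHandler:  ┗━━━━━━━━━━━━━━━━━━━━┛    
nit__(self, re░┃                     
f.value = stat░┃                     
              ░┃                     
he incoming da░┃                     
              ░┃                     
ult.execute() ░┃                     
_value(state):░┃                     
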